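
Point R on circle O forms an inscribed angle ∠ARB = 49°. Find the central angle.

By the inscribed angle theorem, the central angle is twice the inscribed angle.
Central angle = 2 × 49° = 98°

98°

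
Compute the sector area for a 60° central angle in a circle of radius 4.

Sector area = πr² × θ/360
= π × 4² × 1/6
= π × 16 × 1/6
= 8*pi/3

8*pi/3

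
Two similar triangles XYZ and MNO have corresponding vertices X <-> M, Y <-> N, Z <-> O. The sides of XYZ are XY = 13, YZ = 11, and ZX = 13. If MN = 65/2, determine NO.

k = 65/2/13 = 5/2. NO = 5/2 * 11 = 55/2.

55/2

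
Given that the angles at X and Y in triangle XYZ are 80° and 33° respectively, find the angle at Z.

By the triangle angle sum property, the three interior angles of any triangle add up to 180°.
We know angle X = 80° and angle Y = 33°, so their sum is 113°.
Therefore angle Z = 180° - 113° = 67°.

67 degrees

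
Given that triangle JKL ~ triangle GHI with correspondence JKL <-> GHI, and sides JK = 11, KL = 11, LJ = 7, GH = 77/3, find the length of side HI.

Since the triangles are similar, the ratio of corresponding sides is constant.
Scale factor k = GH / JK = 77/3 / 11 = 7/3
HI = k * KL = 7/3 * 11 = 77/3

77/3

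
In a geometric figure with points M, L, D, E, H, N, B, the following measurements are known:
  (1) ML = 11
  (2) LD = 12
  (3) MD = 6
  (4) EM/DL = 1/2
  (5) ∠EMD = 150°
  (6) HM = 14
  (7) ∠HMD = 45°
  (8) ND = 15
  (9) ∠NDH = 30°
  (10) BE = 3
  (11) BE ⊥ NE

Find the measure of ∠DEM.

From the given relations: EM = 1/2·DL = 1/2·12 = 6.
Step 1: By the law of cosines on triangle EMD: ED² = 6² + 6² − 2·6·6·cos(150°) = 134.35, so ED ≈ 11.59.
Step 2: By the inverse law of cosines on triangle DEM: cos(∠DEM) = (11.59² + 6² − 6²) / (2·11.59·6) = 134.35/139.09 = 0.9659, so ∠DEM = 15°.

Therefore, the measure of angle ∠DEM = 15°.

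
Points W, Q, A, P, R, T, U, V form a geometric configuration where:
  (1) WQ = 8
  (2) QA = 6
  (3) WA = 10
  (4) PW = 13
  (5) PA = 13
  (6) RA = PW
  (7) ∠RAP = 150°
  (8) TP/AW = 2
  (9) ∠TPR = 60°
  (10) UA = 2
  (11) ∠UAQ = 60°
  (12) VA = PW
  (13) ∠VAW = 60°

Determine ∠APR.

From the given relations: RA = PW = 13.
Step 1: By the law of cosines on triangle PAR: PR² = 13² + 13² − 2·13·13·cos(150°) = 630.72, so PR ≈ 25.11.
Step 2: By the inverse law of cosines on triangle APR: cos(∠APR) = (13² + 25.11² − 13²) / (2·13·25.11) = 630.72/652.97 = 0.9659, so ∠APR = 15°.

Therefore, the measure of angle ∠APR = 15°.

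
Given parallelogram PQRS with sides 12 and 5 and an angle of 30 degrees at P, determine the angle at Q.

In a parallelogram, consecutive angles are supplementary (sum to 180°).
angle Q = 180 - angle P
angle Q = 180 - 30
angle Q = 150 degrees

150 degrees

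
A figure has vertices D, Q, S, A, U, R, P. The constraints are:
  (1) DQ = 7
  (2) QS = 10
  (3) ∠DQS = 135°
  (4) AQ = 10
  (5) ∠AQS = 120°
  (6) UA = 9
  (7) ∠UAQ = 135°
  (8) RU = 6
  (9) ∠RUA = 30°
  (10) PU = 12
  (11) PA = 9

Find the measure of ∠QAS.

Step 1: By the law of cosines on triangle AQS: AS² = 10² + 10² − 2·10·10·cos(120°) = 300, so AS = 10·√3.
Step 2: By the inverse law of cosines on triangle QAS: cos(∠QAS) = (10² + (10·√3)² − 10²) / (2·10·10·√3) = 300/346.41 = 0.866, so ∠QAS = 30°.

Therefore, the measure of angle ∠QAS = 30°.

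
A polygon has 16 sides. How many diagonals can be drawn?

Each of the 16 vertices connects to 13 non-adjacent vertices via diagonals.
Total connections = 16 × 13 = 208, but each diagonal is counted twice.
Number of diagonals = 208 / 2 = 104.

104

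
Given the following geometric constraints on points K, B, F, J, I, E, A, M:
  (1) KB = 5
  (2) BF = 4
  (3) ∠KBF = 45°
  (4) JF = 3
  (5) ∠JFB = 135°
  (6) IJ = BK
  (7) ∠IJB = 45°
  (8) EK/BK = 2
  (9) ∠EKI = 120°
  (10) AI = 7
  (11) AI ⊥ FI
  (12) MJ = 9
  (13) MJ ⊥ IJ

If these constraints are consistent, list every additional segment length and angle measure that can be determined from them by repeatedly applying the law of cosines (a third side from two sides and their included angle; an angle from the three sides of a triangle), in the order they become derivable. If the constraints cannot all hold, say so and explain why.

The constraints are consistent. Derivable facts, in order:
After 1 step:
- BJ ≈ 6.48
- IM = √106
- KF ≈ 3.57
After 2 steps:
- BI ≈ 4.6
- ∠BFK = 82.52°
- ∠BJF = 25.89°
- ∠BKF = 52.48°
- ∠FBJ = 19.11°
- ∠IMJ = 29.05°
- ∠JIM = 60.95°
After 3 steps:
- ∠BIJ = 84.77°
- ∠IBJ = 50.23°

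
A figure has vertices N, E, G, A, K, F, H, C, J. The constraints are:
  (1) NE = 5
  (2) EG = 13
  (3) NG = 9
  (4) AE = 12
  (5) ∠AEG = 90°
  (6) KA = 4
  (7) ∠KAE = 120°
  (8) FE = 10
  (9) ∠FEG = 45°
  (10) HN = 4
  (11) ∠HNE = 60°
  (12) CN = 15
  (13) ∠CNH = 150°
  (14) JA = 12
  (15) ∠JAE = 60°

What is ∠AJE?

Step 1: By the law of cosines on triangle JAE: JE² = 12² + 12² − 2·12·12·cos(60°) = 144, so JE = 12.
Step 2: By the inverse law of cosines on triangle AJE: cos(∠AJE) = (12² + 12² − 12²) / (2·12·12) = 144/288 = 0.5, so ∠AJE = 60°.

Therefore, the measure of angle ∠AJE = 60°.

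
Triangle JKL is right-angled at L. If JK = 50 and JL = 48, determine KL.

Rearranging the Pythagorean theorem to solve for the unknown leg:
leg^2 = hypotenuse^2 - known_leg^2 = 2500 - 2304 = 196
leg = sqrt(196) = 14.

14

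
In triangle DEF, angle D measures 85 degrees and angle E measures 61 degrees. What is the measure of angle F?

angle F = 180 - 85 - 61 = 34 degrees.

34 degrees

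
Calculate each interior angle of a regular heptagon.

Each interior angle of a regular n-gon is (n - 2) * 180 / n.
For n = 7: (7 - 2) * 180 / 7 = 900/7 = 900/7 degrees.

900/7 degrees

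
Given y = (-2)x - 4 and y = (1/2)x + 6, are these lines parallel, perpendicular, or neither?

Slope of line 1: m1 = -2
Slope of line 2: m2 = 1/2
Two lines are perpendicular when the product of their slopes is -1 (negative reciprocals).
m1 * m2 = (-2) * (1/2) = -1, confirming perpendicularity.

Perpendicular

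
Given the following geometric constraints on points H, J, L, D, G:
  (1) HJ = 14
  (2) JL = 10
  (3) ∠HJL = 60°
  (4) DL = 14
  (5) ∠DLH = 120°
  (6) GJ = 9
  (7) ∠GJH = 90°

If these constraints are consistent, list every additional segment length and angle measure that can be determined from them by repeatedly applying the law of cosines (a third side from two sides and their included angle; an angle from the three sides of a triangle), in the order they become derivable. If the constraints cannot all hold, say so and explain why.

The constraints are consistent. Derivable facts, in order:
After 1 step:
- HG ≈ 16.64
- HL = 2·√39
After 2 steps:
- HD ≈ 22.95
- ∠GHJ = 32.74°
- ∠HGJ = 57.26°
- ∠HLJ = 76.1°
- ∠JHL = 43.9°
After 3 steps:
- ∠DHL = 31.88°
- ∠HDL = 28.12°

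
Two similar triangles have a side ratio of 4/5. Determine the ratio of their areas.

The ratio of areas of similar triangles equals the square of the side ratio.
Side ratio = 4:5
Area ratio = (4/5)^2 = 16/25 = 16:25

16:25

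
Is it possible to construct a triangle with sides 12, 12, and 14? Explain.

For three segments to close into a triangle, no single side can be as long as the other two combined.
The longest side is 14, and 12 + 12 = 24 > 14.
A triangle can be formed.

Yes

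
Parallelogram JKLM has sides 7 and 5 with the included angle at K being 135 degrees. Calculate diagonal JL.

Law of cosines: d^2 = 7^2 + 5^2 - 2(7)(5)cos(135°) = 35*sqrt(2) + 74, so d = sqrt(35*sqrt(2) + 74).

sqrt(35*sqrt(2) + 74)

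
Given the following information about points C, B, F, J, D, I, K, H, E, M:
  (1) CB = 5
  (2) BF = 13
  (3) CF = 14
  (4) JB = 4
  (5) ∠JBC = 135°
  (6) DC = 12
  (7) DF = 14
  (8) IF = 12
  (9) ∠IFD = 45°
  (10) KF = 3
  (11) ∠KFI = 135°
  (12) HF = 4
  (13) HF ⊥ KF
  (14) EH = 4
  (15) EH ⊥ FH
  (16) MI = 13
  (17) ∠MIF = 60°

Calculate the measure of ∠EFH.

Step 1: By the law of cosines on triangle FHE: FE² = 4² + 4² − 2·4·4·cos(90°) = 32, so FE = 4·√2.
Step 2: By the inverse law of cosines on triangle EFH: cos(∠EFH) = ((4·√2)² + 4² − 4²) / (2·4·√2·4) = 32/45.25 = 0.7071, so ∠EFH = 45°.

Therefore, the measure of angle ∠EFH = 45°.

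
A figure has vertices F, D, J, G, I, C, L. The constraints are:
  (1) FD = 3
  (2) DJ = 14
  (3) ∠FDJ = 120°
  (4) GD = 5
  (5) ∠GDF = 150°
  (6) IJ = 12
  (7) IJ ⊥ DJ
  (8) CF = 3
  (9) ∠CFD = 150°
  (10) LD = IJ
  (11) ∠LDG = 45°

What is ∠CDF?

Step 1: By the law of cosines on triangle DFC: DC² = 3² + 3² − 2·3·3·cos(150°) = 33.59, so DC ≈ 5.8.
Step 2: By the inverse law of cosines on triangle CDF: cos(∠CDF) = (5.8² + 3² − 3²) / (2·5.8·3) = 33.59/34.77 = 0.9659, so ∠CDF = 15°.

Therefore, the measure of angle ∠CDF = 15°.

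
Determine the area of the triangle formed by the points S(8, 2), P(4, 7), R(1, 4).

Using the Shoelace formula for a triangle:
Area = (1/2)|x0(y1 - y2) + x1(y2 - y0) + x2(y0 - y1)|
Area = (1/2)|8(7 - 4) + 4(4 - 2) + 1(2 - 7)|
Area = (1/2)|24 + 8 + -5|
Area = (1/2)|27|
Area = (1/2)(27)
Area = 27/2

27/2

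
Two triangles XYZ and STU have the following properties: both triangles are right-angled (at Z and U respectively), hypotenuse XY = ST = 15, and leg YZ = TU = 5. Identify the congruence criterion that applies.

The given information matches HL: The hypotenuse and one leg of two right triangles are equal (Hypotenuse-Leg).

HL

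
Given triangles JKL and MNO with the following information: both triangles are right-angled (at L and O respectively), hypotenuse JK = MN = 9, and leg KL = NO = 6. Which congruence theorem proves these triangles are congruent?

Consider the given information: both triangles are right-angled (at L and O respectively), hypotenuse JK = MN = 9, and leg KL = NO = 6
This is not ASA or AAS: ASA requires two angles and the side between them. AAS requires two angles and a non-included side.
The correct criterion is HL. The hypotenuse and one leg of two right triangles are equal (Hypotenuse-Leg).

HL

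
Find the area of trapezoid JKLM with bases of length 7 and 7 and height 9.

Area = (7 + 7) * 9 / 2 = 126 / 2 = 63

63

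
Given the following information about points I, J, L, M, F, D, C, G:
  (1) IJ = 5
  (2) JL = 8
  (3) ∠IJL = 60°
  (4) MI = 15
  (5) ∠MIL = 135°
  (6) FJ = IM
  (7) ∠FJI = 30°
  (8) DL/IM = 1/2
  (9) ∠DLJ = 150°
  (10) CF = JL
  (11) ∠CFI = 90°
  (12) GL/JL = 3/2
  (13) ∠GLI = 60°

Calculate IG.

From the given relations: GL = 3/2·JL = 3/2·8 = 12.
Step 1: By the law of cosines on triangle LJI: LI² = 8² + 5² − 2·8·5·cos(60°) = 49, so LI = 7.
Step 2: By the law of cosines on triangle ILG: IG² = 7² + 12² − 2·7·12·cos(60°) = 109, so IG = √109.

Therefore, the length of IG = √109.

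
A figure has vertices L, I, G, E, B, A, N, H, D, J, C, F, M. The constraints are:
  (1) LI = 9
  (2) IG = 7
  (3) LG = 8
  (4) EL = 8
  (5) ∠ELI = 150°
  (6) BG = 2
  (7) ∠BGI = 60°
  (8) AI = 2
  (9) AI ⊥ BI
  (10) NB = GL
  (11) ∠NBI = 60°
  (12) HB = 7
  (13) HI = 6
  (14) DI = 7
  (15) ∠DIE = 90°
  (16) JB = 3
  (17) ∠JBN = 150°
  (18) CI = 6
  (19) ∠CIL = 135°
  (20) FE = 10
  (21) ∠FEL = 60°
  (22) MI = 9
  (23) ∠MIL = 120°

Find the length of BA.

Step 1: By the law of cosines on triangle BGI: BI² = 2² + 7² − 2·2·7·cos(60°) = 39, so BI = √39.
Step 2: By the law of cosines on triangle BIA: BA² = √39² + 2² − 2·√39·2·cos(90°) = 43, so BA = √43.

Therefore, the length of BA = √43.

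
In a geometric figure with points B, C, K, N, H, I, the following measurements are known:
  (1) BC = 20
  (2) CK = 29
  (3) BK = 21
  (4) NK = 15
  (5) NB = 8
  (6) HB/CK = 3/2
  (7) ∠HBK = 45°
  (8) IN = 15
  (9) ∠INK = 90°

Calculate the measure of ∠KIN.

Step 1: By the law of cosines on triangle INK: IK² = 15² + 15² − 2·15·15·cos(90°) = 450, so IK = 15·√2.
Step 2: By the inverse law of cosines on triangle KIN: cos(∠KIN) = ((15·√2)² + 15² − 15²) / (2·15·√2·15) = 450/636.4 = 0.7071, so ∠KIN = 45°.

Therefore, the measure of angle ∠KIN = 45°.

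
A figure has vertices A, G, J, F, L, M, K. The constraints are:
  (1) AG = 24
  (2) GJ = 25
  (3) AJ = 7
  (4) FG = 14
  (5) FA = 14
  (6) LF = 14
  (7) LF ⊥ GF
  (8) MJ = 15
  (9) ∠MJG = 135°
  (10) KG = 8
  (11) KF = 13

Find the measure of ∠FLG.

Step 1: By the law of cosines on triangle LFG: LG² = 14² + 14² − 2·14·14·cos(90°) = 392, so LG = 14·√2.
Step 2: By the inverse law of cosines on triangle FLG: cos(∠FLG) = (14² + (14·√2)² − 14²) / (2·14·14·√2) = 392/554.37 = 0.7071, so ∠FLG = 45°.

Therefore, the measure of angle ∠FLG = 45°.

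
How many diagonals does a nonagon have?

Each of the 9 vertices connects to 6 non-adjacent vertices via diagonals.
Total connections = 9 × 6 = 54, but each diagonal is counted twice.
Number of diagonals = 54 / 2 = 27.

27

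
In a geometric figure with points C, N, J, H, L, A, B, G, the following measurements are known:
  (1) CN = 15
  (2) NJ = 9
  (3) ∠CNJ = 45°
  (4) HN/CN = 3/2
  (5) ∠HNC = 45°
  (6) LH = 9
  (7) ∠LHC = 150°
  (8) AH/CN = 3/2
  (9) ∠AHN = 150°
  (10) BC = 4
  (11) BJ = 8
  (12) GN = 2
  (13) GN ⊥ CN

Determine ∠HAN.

From the given relations: AH = 3/2·CN = 3/2·15 ≈ 22.5; HN = 3/2·CN = 3/2·15 ≈ 22.5.
Step 1: By the law of cosines on triangle AHN: AN² = 22.5² + 22.5² − 2·22.5·22.5·cos(150°) = 1889.35, so AN ≈ 43.47.
Step 2: By the inverse law of cosines on triangle HAN: cos(∠HAN) = (22.5² + 43.47² − 22.5²) / (2·22.5·43.47) = 1889.35/1956 = 0.9659, so ∠HAN = 15°.

Therefore, the measure of angle ∠HAN = 15°.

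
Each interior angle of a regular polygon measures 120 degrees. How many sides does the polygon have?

Exterior angle = 180 - 120 = 60. n = 360 / 60 = 6.

6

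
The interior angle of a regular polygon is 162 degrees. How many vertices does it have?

Exterior angle = 180 - 162 = 18. n = 360 / 18 = 20.

20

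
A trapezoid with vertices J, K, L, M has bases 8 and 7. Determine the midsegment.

The midsegment (median) of a trapezoid connects the midpoints of the non-parallel sides.
Its length is the average of the two bases: (8 + 7) / 2 = 15/2.

15/2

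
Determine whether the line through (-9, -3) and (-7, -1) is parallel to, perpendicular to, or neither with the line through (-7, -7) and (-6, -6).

Slope of line 1: m1 = (-1 - -3)/(-7 - -9) = 2/2 = 1
Slope of line 2: m2 = (-6 - -7)/(-6 - -7) = 1/1 = 1
m1 = m2, so the lines are parallel.

Parallel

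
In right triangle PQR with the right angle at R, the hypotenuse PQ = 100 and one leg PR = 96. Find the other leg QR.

Rearranging the Pythagorean theorem to solve for the unknown leg:
leg^2 = hypotenuse^2 - known_leg^2 = 10000 - 9216 = 784
leg = sqrt(784) = 28.

28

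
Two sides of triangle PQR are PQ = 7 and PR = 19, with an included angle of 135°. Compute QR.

Law of cosines: QR^2 = 7^2 + 19^2 - 2(7)(19)cos(135°) = 133*sqrt(2) + 410, so QR = sqrt(133*sqrt(2) + 410).

sqrt(133*sqrt(2) + 410)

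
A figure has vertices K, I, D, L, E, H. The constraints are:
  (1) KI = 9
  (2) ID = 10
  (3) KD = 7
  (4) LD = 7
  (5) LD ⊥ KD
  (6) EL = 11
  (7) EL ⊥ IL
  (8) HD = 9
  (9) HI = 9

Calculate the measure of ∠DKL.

Step 1: By the law of cosines on triangle KDL: KL² = 7² + 7² − 2·7·7·cos(90°) = 98, so KL = 7·√2.
Step 2: By the inverse law of cosines on triangle DKL: cos(∠DKL) = (7² + (7·√2)² − 7²) / (2·7·7·√2) = 98/138.59 = 0.7071, so ∠DKL = 45°.

Therefore, the measure of angle ∠DKL = 45°.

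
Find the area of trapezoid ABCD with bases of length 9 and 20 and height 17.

Area of a trapezoid = (base1 + base2) * height / 2
Area = (9 + 20) * 17 / 2
Area = 29 * 17 / 2
Area = 493 / 2
Area = 493/2

493/2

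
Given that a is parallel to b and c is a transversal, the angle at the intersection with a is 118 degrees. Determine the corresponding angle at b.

Corresponding angles are equal: 118 degrees.

118 degrees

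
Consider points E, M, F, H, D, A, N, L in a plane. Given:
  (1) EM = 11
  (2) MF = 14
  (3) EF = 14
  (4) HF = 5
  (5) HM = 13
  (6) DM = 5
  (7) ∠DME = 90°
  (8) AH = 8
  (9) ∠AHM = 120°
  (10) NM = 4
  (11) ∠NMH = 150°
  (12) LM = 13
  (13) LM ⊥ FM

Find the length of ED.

Step 1: By the law of cosines on triangle EMD: ED² = 11² + 5² − 2·11·5·cos(90°) = 146, so ED = √146.

Therefore, the length of ED = √146.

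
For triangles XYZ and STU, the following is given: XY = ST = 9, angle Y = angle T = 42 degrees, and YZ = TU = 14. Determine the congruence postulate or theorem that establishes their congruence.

The given information matches SAS: Two pairs of corresponding sides and the included angle are equal (Side-Angle-Side).

SAS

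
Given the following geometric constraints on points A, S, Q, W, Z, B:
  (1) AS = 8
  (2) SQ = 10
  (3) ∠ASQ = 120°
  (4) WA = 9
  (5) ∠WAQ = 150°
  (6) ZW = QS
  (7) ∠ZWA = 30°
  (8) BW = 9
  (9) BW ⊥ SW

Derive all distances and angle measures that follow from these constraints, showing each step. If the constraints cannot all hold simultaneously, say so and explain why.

The constraints are consistent.

From the given relations:
  ZW = QS = 10

Step 1: From AS = 8, SQ = 10, and ∠ASQ = 120°, by the law of cosines:
  AQ² = AS² + SQ² - 2·AS·SQ·cos(120°) = 64 + 100 + 80 = 244
  AQ = 2·√61

Step 2: From AW = 9, WZ = 10, and ∠AWZ = 30°, by the law of cosines:
  AZ² = AW² + WZ² - 2·AW·WZ·cos(30°) = 81 + 100 - 155.9 = 25.12
  AZ ≈ 5.01

Step 3: From QA = 2·√61, AW = 9, and ∠QAW = 150°, by the law of cosines:
  QW² = QA² + AW² - 2·QA·AW·cos(150°) = 244 + 81 + 243.5 = 568.5
  QW ≈ 23.84

Step 4: From AQ = 2·√61, AS = 8, QS = 10, by the inverse law of cosines:
  cos(∠QAS) = (AQ² + AS² - QS²) / (2·AQ·AS)
  ∠QAS = 33.67°

Step 5: From AW = 9, AZ = 5.01, WZ = 10, by the inverse law of cosines:
  cos(∠WAZ) = (AW² + AZ² - WZ²) / (2·AW·AZ)
  ∠WAZ = 86.11°

Step 6: From QA = 2·√61, QS = 10, AS = 8, by the inverse law of cosines:
  cos(∠AQS) = (QA² + QS² - AS²) / (2·QA·QS)
  ∠AQS = 26.33°

Step 7: From ZA = 5.01, ZW = 10, AW = 9, by the inverse law of cosines:
  cos(∠AZW) = (ZA² + ZW² - AW²) / (2·ZA·ZW)
  ∠AZW = 63.89°

Step 8: From QA = 2·√61, QW = 23.84, AW = 9, by the inverse law of cosines:
  cos(∠AQW) = (QA² + QW² - AW²) / (2·QA·QW)
  ∠AQW = 10.88°

Step 9: From WA = 9, WQ = 23.84, AQ = 2·√61, by the inverse law of cosines:
  cos(∠AWQ) = (WA² + WQ² - AQ²) / (2·WA·WQ)
  ∠AWQ = 19.12°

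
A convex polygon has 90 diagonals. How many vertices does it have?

Using d = n(n - 3)/2, we solve 90 = n(n - 3)/2.
So n(n - 3) = 180.
Testing n = 15: 15 * 12 = 180 = 180. Correct.
The polygon has 15 sides.

15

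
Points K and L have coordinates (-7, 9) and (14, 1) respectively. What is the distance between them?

d = sqrt((14 - -7)^2 + (1 - 9)^2)
d = sqrt(21^2 + -8^2)
d = sqrt(441 + 64)
d = sqrt(505)

sqrt(505)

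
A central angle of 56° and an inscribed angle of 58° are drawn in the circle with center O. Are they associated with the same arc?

By the inscribed angle theorem, the inscribed angle for a central angle of 56° should be 56° / 2 = 28°.
The given inscribed angle is 58°, which does not equal 28°.
Therefore, no, they do not correspond to the same arc.

No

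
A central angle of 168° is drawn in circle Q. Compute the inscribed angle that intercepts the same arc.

An inscribed angle intercepts an arc from a point on the circle, while the central angle intercepts the same arc from the center.
The inscribed angle is always half the central angle: 168° / 2 = 84°.

84°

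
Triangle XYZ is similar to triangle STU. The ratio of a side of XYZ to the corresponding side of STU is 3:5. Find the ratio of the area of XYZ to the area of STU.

Area scales with the square of linear dimensions. If every length is multiplied by 3/5, then the area is multiplied by (3/5)^2 = 9/25.
The area ratio is 9:25.

9:25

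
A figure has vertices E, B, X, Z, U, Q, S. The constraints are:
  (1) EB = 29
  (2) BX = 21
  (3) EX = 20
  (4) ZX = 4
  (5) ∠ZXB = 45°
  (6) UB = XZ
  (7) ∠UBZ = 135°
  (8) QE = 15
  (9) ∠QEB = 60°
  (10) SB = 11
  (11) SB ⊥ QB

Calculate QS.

Step 1: By the law of cosines on triangle BEQ: BQ² = 29² + 15² − 2·29·15·cos(60°) = 631, so BQ ≈ 25.12.
Step 2: By the law of cosines on triangle QBS: QS² = 25.12² + 11² − 2·25.12·11·cos(90°) = 752, so QS = 4·√47.

Therefore, the length of QS = 4·√47.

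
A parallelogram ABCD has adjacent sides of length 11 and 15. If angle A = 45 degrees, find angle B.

Opposite sides of a parallelogram are parallel, so consecutive angles form co-interior angles on a transversal.
Co-interior angles sum to 180°, giving angle B = 180 - 45 = 135 degrees.

135 degrees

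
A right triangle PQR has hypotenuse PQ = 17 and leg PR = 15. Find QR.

Rearranging the Pythagorean theorem to solve for the unknown leg:
leg^2 = hypotenuse^2 - known_leg^2 = 289 - 225 = 64
leg = sqrt(64) = 8.

8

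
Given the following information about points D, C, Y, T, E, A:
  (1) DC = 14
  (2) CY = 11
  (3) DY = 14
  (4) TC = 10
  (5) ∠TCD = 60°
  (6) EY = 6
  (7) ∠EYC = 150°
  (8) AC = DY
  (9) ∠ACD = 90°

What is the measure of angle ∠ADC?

From the given relations: AC = DY = 14.
Step 1: By the law of cosines on triangle DCA: DA² = 14² + 14² − 2·14·14·cos(90°) = 392, so DA = 14·√2.
Step 2: By the inverse law of cosines on triangle ADC: cos(∠ADC) = ((14·√2)² + 14² − 14²) / (2·14·√2·14) = 392/554.37 = 0.7071, so ∠ADC = 45°.

Therefore, the measure of angle ∠ADC = 45°.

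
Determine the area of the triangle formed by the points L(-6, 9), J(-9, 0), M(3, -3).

Using the Shoelace formula for a triangle:
Area = (1/2)|x0(y1 - y2) + x1(y2 - y0) + x2(y0 - y1)|
Area = (1/2)|-6(0 - -3) + -9(-3 - 9) + 3(9 - 0)|
Area = (1/2)|-18 + 108 + 27|
Area = (1/2)|117|
Area = (1/2)(117)
Area = 117/2

117/2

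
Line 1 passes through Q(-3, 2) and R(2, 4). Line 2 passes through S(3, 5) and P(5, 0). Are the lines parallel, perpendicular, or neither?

Slope of line 1: m1 = (4 - 2)/(2 - -3) = 2/5 = 2/5
Slope of line 2: m2 = (0 - 5)/(5 - 3) = -5/2 = -5/2
m1 * m2 = (2/5) * (-5/2) = -1 = -1, so the lines are perpendicular.

Perpendicular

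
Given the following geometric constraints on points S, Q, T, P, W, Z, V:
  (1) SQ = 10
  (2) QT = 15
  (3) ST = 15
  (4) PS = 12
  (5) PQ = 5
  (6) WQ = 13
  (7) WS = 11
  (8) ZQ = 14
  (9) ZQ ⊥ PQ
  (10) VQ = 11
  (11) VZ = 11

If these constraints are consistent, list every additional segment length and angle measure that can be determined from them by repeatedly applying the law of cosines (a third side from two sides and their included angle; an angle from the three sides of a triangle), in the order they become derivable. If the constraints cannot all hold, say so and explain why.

The constraints are consistent. Derivable facts, in order:
After 1 step:
- PZ ≈ 14.87
- ∠PQS = 100.95°
- ∠PSQ = 24.15°
- ∠QPS = 54.9°
- ∠QST = 70.53°
- ∠QSW = 76.33°
- ∠QTS = 38.94°
- ∠QVZ = 79.04°
- ∠QWS = 48.37°
- ∠QZV = 50.48°
- ∠SQT = 70.53°
- ∠SQW = 55.3°
- ∠VQZ = 50.48°
After 2 steps:
- ∠PZQ = 19.65°
- ∠QPZ = 70.35°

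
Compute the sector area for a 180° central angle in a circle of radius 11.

The full circle has area πr² = π(11)² = 121*pi.
The sector covers 180° out of 360°, a fraction of 1/2.
Sector area = 121*pi × 1/2 = 121*pi/2.

121*pi/2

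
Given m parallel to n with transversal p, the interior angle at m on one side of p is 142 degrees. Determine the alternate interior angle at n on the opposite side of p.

Alternate interior angles formed by parallel lines and a transversal are equal.
The given angle is 142 degrees.
The alternate interior angle = 142 degrees.

142 degrees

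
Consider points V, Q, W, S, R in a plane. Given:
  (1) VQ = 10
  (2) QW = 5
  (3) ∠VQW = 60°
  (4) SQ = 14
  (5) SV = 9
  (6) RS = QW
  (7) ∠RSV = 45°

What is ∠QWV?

Step 1: By the law of cosines on triangle WQV: WV² = 5² + 10² − 2·5·10·cos(60°) = 75, so WV = 5·√3.
Step 2: By the inverse law of cosines on triangle QWV: cos(∠QWV) = (5² + (5·√3)² − 10²) / (2·5·5·√3) = 0/86.6 = 0, so ∠QWV = 90°.

Therefore, the measure of angle ∠QWV = 90°.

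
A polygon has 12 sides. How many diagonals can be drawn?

Total line segments between 12 vertices = C(12,2) = 66.
Subtract the 12 sides: 66 - 12 = 54 diagonals.

54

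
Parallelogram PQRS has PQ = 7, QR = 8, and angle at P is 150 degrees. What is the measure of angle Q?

In a parallelogram, consecutive angles are supplementary (sum to 180°).
angle Q = 180 - angle P
angle Q = 180 - 150
angle Q = 30 degrees

30 degrees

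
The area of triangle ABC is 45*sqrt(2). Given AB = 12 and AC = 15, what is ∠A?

Area = (1/2) * a * b * sin(C)
sin(C) = 2 * Area / (a * b)
sin(C) = 2 * 45*sqrt(2) / (12 * 15)
sin(C) = sqrt(2)/2
C = arcsin(sqrt(2)/2) = 45°
Since sin(180° - C) = sin(C), the obtuse angle 135° gives the same area, so C = 45° or C = 135°.

45° or 135°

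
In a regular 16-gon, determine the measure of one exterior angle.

Each exterior angle of a regular n-gon is 360 / n.
For n = 16: 360 / 16 = 45/2 degrees.

45/2 degrees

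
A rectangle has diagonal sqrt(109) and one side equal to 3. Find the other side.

b = sqrt(d^2 - a^2) = sqrt(109 - 9) = sqrt(100) = 10

10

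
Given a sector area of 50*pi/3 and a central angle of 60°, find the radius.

r² = 360 × 50*pi/3 / (π × 60) = 100, so r = 10.

10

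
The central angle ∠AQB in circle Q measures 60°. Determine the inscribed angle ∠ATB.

By the inscribed angle theorem, the inscribed angle is half the central angle.
Inscribed angle = 60° / 2 = 30°

30°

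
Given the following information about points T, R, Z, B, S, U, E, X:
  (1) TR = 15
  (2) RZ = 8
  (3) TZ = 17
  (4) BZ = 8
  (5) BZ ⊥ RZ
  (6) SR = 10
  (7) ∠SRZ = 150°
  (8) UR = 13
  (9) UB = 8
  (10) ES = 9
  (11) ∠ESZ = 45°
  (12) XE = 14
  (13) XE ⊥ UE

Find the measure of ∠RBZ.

Step 1: By the law of cosines on triangle BZR: BR² = 8² + 8² − 2·8·8·cos(90°) = 128, so BR = 8·√2.
Step 2: By the inverse law of cosines on triangle RBZ: cos(∠RBZ) = ((8·√2)² + 8² − 8²) / (2·8·√2·8) = 128/181.02 = 0.7071, so ∠RBZ = 45°.

Therefore, the measure of angle ∠RBZ = 45°.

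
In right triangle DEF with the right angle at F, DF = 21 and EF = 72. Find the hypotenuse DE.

By the Pythagorean theorem: DE^2 = DF^2 + EF^2
DE^2 = 21^2 + 72^2 = 441 + 5184 = 5625
DE = sqrt(5625) = 75

75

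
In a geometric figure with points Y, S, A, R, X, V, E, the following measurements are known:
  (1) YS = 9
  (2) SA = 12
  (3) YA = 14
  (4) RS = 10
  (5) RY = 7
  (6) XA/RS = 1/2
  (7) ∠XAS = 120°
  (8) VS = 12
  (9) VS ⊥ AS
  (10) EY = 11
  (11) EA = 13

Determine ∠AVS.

Step 1: By the law of cosines on triangle VSA: VA² = 12² + 12² − 2·12·12·cos(90°) = 288, so VA = 12·√2.
Step 2: By the inverse law of cosines on triangle AVS: cos(∠AVS) = ((12·√2)² + 12² − 12²) / (2·12·√2·12) = 288/407.29 = 0.7071, so ∠AVS = 45°.

Therefore, the measure of angle ∠AVS = 45°.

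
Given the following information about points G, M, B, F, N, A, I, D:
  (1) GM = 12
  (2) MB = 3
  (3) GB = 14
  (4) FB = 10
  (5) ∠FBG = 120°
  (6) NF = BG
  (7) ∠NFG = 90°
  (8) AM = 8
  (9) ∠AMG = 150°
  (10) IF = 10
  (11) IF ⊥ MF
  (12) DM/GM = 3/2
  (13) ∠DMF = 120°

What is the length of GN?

From the given relations: NF = BG = 14.
Step 1: By the law of cosines on triangle FBG: FG² = 10² + 14² − 2·10·14·cos(120°) = 436, so FG = 2·√109.
Step 2: By the law of cosines on triangle GFN: GN² = (2·√109)² + 14² − 2·2·√109·14·cos(90°) = 632, so GN = 2·√158.

Therefore, the length of GN = 2·√158.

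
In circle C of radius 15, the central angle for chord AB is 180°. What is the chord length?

Chord length = 2r sin(θ/2)
= 2 × 15 × sin(180°/2)
= 2 × 15 × sin(90°)
= 30

30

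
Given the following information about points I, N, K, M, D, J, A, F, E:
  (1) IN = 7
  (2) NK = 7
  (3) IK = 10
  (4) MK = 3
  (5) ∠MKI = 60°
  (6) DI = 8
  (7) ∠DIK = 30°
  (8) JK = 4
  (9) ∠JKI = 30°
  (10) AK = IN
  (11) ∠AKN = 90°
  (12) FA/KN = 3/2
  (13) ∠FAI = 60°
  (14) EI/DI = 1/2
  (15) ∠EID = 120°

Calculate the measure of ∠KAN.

From the given relations: AK = IN = 7.
Step 1: By the law of cosines on triangle AKN: AN² = 7² + 7² − 2·7·7·cos(90°) = 98, so AN = 7·√2.
Step 2: By the inverse law of cosines on triangle KAN: cos(∠KAN) = (7² + (7·√2)² − 7²) / (2·7·7·√2) = 98/138.59 = 0.7071, so ∠KAN = 45°.

Therefore, the measure of angle ∠KAN = 45°.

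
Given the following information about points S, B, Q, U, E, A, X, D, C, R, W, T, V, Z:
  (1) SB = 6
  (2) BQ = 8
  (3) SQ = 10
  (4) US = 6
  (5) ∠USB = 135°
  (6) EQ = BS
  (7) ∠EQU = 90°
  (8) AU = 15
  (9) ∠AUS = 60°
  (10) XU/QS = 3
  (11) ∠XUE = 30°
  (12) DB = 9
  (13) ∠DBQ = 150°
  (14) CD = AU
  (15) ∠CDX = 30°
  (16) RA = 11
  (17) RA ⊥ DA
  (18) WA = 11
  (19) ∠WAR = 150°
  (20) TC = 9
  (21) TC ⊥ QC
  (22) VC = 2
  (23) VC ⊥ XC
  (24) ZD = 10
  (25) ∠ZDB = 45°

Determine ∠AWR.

Step 1: By the law of cosines on triangle WAR: WR² = 11² + 11² − 2·11·11·cos(150°) = 451.58, so WR ≈ 21.25.
Step 2: By the inverse law of cosines on triangle AWR: cos(∠AWR) = (11² + 21.25² − 11²) / (2·11·21.25) = 451.58/467.51 = 0.9659, so ∠AWR = 15°.

Therefore, the measure of angle ∠AWR = 15°.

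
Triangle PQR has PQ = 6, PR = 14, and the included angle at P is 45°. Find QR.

When two sides and the included angle are known, the law of cosines gives the third side.
c^2 = a^2 + b^2 - 2ab cos(C) generalizes the Pythagorean theorem to non-right triangles.
Here: QR^2 = 36 + 196 - 168*(sqrt(2)/2) = 232 - 84*sqrt(2)
QR = 2*sqrt(58 - 21*sqrt(2))

2*sqrt(58 - 21*sqrt(2))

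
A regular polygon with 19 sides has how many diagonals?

Total line segments between 19 vertices = C(19,2) = 171.
Subtract the 19 sides: 171 - 19 = 152 diagonals.

152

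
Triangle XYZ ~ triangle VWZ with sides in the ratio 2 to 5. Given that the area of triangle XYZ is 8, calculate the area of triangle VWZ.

For similar figures, the area ratio equals the square of the side ratio.
Side ratio (XYZ to VWZ) = 2:5, so area ratio = 2^2:5^2 = 4:25.
If the area of XYZ is 8, then the area of VWZ = 8 * (25/4) = 50.

50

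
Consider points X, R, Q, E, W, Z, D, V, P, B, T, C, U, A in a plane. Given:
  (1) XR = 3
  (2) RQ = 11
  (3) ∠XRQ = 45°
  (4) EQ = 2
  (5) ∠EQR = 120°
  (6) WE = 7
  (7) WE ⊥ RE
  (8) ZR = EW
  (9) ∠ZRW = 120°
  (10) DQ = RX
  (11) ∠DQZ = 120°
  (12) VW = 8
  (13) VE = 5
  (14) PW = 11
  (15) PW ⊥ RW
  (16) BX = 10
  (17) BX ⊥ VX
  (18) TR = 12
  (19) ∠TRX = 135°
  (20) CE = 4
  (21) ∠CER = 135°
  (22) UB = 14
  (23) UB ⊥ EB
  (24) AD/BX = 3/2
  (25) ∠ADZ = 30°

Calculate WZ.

From the given relations: ZR = EW = 7.
Step 1: By the law of cosines on triangle EQR: ER² = 2² + 11² − 2·2·11·cos(120°) = 147, so ER = 7·√3.
Step 2: By the law of cosines on triangle REW: RW² = (7·√3)² + 7² − 2·7·√3·7·cos(90°) = 196, so RW = 14.
Step 3: By the law of cosines on triangle WRZ: WZ² = 14² + 7² − 2·14·7·cos(120°) = 343, so WZ = 7·√7.

Therefore, the length of WZ = 7·√7.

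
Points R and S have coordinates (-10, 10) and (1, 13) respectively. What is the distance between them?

The horizontal distance is |1 - -10| = 11 and the vertical distance is |13 - 10| = 3.
By the Pythagorean theorem, d = sqrt(11^2 + 3^2) = sqrt(130).

sqrt(130)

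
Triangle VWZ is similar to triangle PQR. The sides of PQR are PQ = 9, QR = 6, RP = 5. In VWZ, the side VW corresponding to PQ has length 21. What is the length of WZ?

Similar triangles have proportional sides. Setting up the proportion:
VW / PQ = WZ / QR
21 / 9 = WZ / 6
WZ = 6 * 21 / 9 = 14.

14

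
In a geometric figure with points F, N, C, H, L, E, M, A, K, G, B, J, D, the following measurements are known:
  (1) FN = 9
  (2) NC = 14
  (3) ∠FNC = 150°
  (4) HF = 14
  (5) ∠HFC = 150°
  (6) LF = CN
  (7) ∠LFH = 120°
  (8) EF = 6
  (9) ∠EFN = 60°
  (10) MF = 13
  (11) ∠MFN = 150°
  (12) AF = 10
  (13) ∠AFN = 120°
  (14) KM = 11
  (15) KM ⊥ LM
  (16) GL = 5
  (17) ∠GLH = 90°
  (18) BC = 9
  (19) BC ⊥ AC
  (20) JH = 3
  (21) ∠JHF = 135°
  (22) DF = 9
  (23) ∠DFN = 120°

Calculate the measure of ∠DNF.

Step 1: By the law of cosines on triangle NFD: ND² = 9² + 9² − 2·9·9·cos(120°) = 243, so ND = 9·√3.
Step 2: By the inverse law of cosines on triangle DNF: cos(∠DNF) = ((9·√3)² + 9² − 9²) / (2·9·√3·9) = 243/280.59 = 0.866, so ∠DNF = 30°.

Therefore, the measure of angle ∠DNF = 30°.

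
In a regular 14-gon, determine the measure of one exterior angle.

Each exterior angle of a regular n-gon is 360 / n.
For n = 14: 360 / 14 = 180/7 degrees.

180/7 degrees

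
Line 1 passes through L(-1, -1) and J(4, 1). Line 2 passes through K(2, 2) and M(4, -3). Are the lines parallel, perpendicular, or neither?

Slope of line 1: m1 = (1 - -1)/(4 - -1) = 2/5 = 2/5
Slope of line 2: m2 = (-3 - 2)/(4 - 2) = -5/2 = -5/2
m1 * m2 = (2/5) * (-5/2) = -1 = -1, so the lines are perpendicular.

Perpendicular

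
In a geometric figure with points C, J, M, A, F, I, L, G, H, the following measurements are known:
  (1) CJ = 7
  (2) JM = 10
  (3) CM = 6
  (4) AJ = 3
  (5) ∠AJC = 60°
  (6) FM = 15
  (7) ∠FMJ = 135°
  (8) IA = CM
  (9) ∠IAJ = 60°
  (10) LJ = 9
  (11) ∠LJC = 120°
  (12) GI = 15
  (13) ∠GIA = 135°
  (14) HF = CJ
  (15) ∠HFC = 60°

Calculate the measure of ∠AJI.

From the given relations: IA = CM = 6.
Step 1: By the law of cosines on triangle JAI: JI² = 3² + 6² − 2·3·6·cos(60°) = 27, so JI = 3·√3.
Step 2: By the inverse law of cosines on triangle AJI: cos(∠AJI) = (3² + (3·√3)² − 6²) / (2·3·3·√3) = 0/31.18 = 0, so ∠AJI = 90°.

Therefore, the measure of angle ∠AJI = 90°.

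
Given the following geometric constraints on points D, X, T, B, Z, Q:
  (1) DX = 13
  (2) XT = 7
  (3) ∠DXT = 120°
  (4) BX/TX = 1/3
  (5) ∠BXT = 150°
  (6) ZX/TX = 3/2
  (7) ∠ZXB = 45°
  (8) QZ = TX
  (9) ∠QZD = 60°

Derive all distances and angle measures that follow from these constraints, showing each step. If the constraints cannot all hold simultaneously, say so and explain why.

The constraints are consistent.

From the given relations:
  BX = 1/3·TX = 1/3·7 ≈ 2.33
  ZX = 3/2·TX = 3/2·7 ≈ 10.5
  QZ = TX = 7

Step 1: From DX = 13, XT = 7, and ∠DXT = 120°, by the law of cosines:
  DT² = DX² + XT² - 2·DX·XT·cos(120°) = 169 + 49 + 91 = 309
  DT ≈ 17.58

Step 2: From TX = 7, XB = 2.33, and ∠TXB = 150°, by the law of cosines:
  TB² = TX² + XB² - 2·TX·XB·cos(150°) = 49 + 5.444 + 28.29 = 82.73
  TB ≈ 9.1

Step 3: From BX = 2.33, XZ = 10.5, and ∠BXZ = 45°, by the law of cosines:
  BZ² = BX² + XZ² - 2·BX·XZ·cos(45°) = 5.444 + 110.2 - 34.65 = 81.05
  BZ ≈ 9

Step 4: From DT = 17.58, DX = 13, TX = 7, by the inverse law of cosines:
  cos(∠TDX) = (DT² + DX² - TX²) / (2·DT·DX)
  ∠TDX = 20.17°

Step 5: From TB = 9.1, TX = 7, BX = 2.33, by the inverse law of cosines:
  cos(∠BTX) = (TB² + TX² - BX²) / (2·TB·TX)
  ∠BTX = 7.37°

Step 6: From TD = 17.58, TX = 7, DX = 13, by the inverse law of cosines:
  cos(∠DTX) = (TD² + TX² - DX²) / (2·TD·TX)
  ∠DTX = 39.83°

Step 7: From BT = 9.1, BX = 2.33, TX = 7, by the inverse law of cosines:
  cos(∠TBX) = (BT² + BX² - TX²) / (2·BT·BX)
  ∠TBX = 22.63°

Step 8: From BX = 2.33, BZ = 9, XZ = 10.5, by the inverse law of cosines:
  cos(∠XBZ) = (BX² + BZ² - XZ²) / (2·BX·BZ)
  ∠XBZ = 124.44°

Step 9: From ZB = 9, ZX = 10.5, BX = 2.33, by the inverse law of cosines:
  cos(∠BZX) = (ZB² + ZX² - BX²) / (2·ZB·ZX)
  ∠BZX = 10.56°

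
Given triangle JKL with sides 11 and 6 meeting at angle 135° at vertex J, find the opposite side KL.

Law of cosines: KL^2 = 11^2 + 6^2 - 2(11)(6)cos(135°) = 66*sqrt(2) + 157, so KL = sqrt(66*sqrt(2) + 157).

sqrt(66*sqrt(2) + 157)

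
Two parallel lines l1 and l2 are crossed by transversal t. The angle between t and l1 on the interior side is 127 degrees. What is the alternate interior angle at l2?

Alternate interior angles formed by parallel lines and a transversal are equal.
The given angle is 127 degrees.
The alternate interior angle = 127 degrees.

127 degrees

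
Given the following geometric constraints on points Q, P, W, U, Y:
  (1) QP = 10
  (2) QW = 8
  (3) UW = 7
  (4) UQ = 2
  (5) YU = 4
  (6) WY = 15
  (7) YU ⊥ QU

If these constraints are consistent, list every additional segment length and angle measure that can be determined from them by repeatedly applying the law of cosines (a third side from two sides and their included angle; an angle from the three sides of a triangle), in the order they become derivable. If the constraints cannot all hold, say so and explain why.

These constraints are not satisfiable: by the triangle inequality in triangle UWY, (3) UW = 7 and (5) YU = 4 force WY ≤ 7 + 4 = 11, but (6) says WY = 15. No planar figure meets all of them, so nothing further can be derived.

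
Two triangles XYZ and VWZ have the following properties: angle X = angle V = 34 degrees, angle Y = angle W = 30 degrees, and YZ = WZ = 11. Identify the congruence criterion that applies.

The given information provides:
angle X = angle V = 34 degrees, angle Y = angle W = 30 degrees, and YZ = WZ = 11
This matches the AAS congruence theorem.
Two pairs of corresponding angles and a non-included side are equal (Angle-Angle-Side).

AAS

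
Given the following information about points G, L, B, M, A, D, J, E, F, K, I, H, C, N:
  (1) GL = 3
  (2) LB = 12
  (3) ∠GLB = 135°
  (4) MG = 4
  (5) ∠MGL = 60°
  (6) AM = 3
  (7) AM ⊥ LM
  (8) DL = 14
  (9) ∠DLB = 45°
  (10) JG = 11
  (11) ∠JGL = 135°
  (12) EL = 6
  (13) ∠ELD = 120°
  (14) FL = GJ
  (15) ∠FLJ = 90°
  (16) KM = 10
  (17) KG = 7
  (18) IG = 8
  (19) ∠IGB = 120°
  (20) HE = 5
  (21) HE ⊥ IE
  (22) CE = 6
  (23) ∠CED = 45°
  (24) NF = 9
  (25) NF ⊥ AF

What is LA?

Step 1: By the law of cosines on triangle LGM: LM² = 3² + 4² − 2·3·4·cos(60°) = 13, so LM = √13.
Step 2: By the law of cosines on triangle LMA: LA² = √13² + 3² − 2·√13·3·cos(90°) = 22, so LA = √22.

Therefore, the length of LA = √22.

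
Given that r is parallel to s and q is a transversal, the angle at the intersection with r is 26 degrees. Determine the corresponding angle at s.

When a transversal crosses parallel lines, angles in the same position at each intersection are called corresponding angles.
These are always equal, so the answer is 26 degrees.

26 degrees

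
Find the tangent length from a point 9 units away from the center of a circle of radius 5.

tangent = √(d² - r²) = √(9² - 5²) = √(81 - 25) = √56 = 2*sqrt(14)

2*sqrt(14)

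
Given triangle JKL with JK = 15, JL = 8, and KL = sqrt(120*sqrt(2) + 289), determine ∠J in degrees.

By the inverse law of cosines: cos(J) = (JK² + JL² - KL²) / (2 × JK × JL)
cos(J) = (15² + 8² - (sqrt(120*sqrt(2) + 289))²) / (2 × 15 × 8)
cos(J) = (225 + 64 - (120*sqrt(2) + 289)) / 240
cos(J) = -sqrt(2)/2
J = arccos(-sqrt(2)/2) = 135°

135°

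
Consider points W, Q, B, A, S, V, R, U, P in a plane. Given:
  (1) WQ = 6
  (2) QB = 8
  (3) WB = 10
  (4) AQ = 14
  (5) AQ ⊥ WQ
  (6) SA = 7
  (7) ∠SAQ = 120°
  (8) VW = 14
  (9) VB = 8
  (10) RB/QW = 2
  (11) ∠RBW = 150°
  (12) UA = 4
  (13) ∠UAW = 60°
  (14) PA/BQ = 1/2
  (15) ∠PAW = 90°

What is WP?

From the given relations: PA = 1/2·BQ = 1/2·8 = 4.
Step 1: By the law of cosines on triangle AQW: AW² = 14² + 6² − 2·14·6·cos(90°) = 232, so AW = 2·√58.
Step 2: By the law of cosines on triangle WAP: WP² = (2·√58)² + 4² − 2·2·√58·4·cos(90°) = 248, so WP = 2·√62.

Therefore, the length of WP = 2·√62.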